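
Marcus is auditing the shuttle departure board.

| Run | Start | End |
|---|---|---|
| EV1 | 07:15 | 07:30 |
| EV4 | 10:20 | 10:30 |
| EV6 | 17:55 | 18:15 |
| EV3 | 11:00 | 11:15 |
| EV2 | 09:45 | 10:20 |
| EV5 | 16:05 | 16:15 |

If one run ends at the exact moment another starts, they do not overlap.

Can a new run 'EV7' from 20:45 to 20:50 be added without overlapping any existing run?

Yes — the slot is free

EV1: ends 07:30 at or before EV7 starts 20:45 → clear.
EV2: ends 10:20 at or before EV7 starts 20:45 → clear.
EV4: ends 10:30 at or before EV7 starts 20:45 → clear.
EV3: ends 11:15 at or before EV7 starts 20:45 → clear.
EV5: ends 16:15 at or before EV7 starts 20:45 → clear.
EV6: ends 18:15 at or before EV7 starts 20:45 → clear.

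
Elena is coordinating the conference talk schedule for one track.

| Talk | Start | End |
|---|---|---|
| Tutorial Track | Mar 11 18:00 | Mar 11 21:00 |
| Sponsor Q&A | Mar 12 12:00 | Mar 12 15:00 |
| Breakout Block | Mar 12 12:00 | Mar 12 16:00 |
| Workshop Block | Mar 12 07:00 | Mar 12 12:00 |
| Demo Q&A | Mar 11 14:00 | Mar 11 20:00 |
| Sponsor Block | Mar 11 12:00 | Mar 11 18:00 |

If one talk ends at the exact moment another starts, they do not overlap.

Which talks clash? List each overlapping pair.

Breakout Block & Sponsor Q&A, Demo Q&A & Sponsor Block, Demo Q&A & Tutorial Track

Two intervals overlap when each starts before the other ends.
Sorted by start: Sponsor Block, Demo Q&A, Tutorial Track, Workshop Block, Breakout Block, Sponsor Q&A.
Demo Q&A starts before Sponsor Block ends → Sponsor Block and Demo Q&A overlap.
Tutorial Track starts exactly when Sponsor Block ends (back-to-back, no overlap); Sponsor Block is clear from here.
Tutorial Track starts before Demo Q&A ends → Demo Q&A and Tutorial Track overlap.
Workshop Block starts after Demo Q&A ends; Demo Q&A is clear from here.
Workshop Block starts after Tutorial Track ends; Tutorial Track is clear from here.
Breakout Block starts exactly when Workshop Block ends (back-to-back, no overlap); Workshop Block is clear from here.
Sponsor Q&A starts before Breakout Block ends → Breakout Block and Sponsor Q&A overlap.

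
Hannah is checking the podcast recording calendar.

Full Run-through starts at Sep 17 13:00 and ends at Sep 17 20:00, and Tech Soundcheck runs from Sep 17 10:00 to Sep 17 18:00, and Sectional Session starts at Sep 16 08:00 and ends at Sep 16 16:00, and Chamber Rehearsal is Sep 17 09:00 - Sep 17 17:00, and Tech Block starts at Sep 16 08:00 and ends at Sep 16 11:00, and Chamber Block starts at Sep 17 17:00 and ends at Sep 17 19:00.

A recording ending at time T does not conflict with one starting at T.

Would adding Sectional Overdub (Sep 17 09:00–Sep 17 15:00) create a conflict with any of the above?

Yes — it overlaps Chamber Rehearsal, Full Run-through, Tech Soundcheck

Sectional Session: ends Sep 16 16:00 at or before Sectional Overdub starts Sep 17 09:00 → clear.
Tech Block: ends Sep 16 11:00 at or before Sectional Overdub starts Sep 17 09:00 → clear.
Chamber Rehearsal: starts Sep 17 09:00 before Sectional Overdub ends Sep 17 15:00, and ends Sep 17 17:00 after Sectional Overdub starts Sep 17 09:00 → overlap.
Tech Soundcheck: starts Sep 17 10:00 before Sectional Overdub ends Sep 17 15:00, and ends Sep 17 18:00 after Sectional Overdub starts Sep 17 09:00 → overlap.
Full Run-through: starts Sep 17 13:00 before Sectional Overdub ends Sep 17 15:00, and ends Sep 17 20:00 after Sectional Overdub starts Sep 17 09:00 → overlap.
Chamber Block: starts Sep 17 17:00 at or after Sectional Overdub ends Sep 17 15:00 → clear.
Sectional Overdub overlaps Tech Soundcheck, Chamber Rehearsal, Full Run-through.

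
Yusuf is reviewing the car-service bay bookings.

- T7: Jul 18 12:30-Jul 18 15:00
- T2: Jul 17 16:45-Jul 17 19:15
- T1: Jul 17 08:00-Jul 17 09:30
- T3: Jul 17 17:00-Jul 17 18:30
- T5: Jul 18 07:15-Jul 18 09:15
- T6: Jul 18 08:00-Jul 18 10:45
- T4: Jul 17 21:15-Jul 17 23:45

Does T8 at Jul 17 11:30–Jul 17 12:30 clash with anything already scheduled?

No — it doesn't clash with anything

T1: ends Jul 17 09:30 at or before T8 starts Jul 17 11:30 → clear.
T2: starts Jul 17 16:45 at or after T8 ends Jul 17 12:30 → clear.
T3: starts Jul 17 17:00 at or after T8 ends Jul 17 12:30 → clear.
T4: starts Jul 17 21:15 at or after T8 ends Jul 17 12:30 → clear.
T5: starts Jul 18 07:15 at or after T8 ends Jul 17 12:30 → clear.
T6: starts Jul 18 08:00 at or after T8 ends Jul 17 12:30 → clear.
T7: starts Jul 18 12:30 at or after T8 ends Jul 17 12:30 → clear.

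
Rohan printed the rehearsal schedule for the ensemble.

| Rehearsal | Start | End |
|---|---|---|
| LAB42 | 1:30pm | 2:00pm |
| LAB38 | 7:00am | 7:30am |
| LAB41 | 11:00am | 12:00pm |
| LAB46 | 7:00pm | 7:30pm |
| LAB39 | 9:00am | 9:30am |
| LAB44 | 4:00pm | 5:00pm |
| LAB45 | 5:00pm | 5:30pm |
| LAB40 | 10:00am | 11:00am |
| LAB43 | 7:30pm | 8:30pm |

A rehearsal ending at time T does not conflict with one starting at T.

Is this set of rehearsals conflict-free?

Sorted by start: LAB38, LAB39, LAB40, LAB41, LAB42, LAB44, LAB45, LAB46, LAB43.
LAB39 starts after LAB38 ends — done with LAB38.
LAB40 starts after LAB39 ends — done with LAB39.
LAB41 starts exactly when LAB40 ends (back-to-back, no overlap) — done with LAB40.
LAB42 starts after LAB41 ends — done with LAB41.
LAB44 starts after LAB42 ends — done with LAB42.
LAB45 starts exactly when LAB44 ends (back-to-back, no overlap) — done with LAB44.
LAB46 starts after LAB45 ends — done with LAB45.
LAB43 starts exactly when LAB46 ends (back-to-back, no overlap).
Every pair is clear; the schedule has no overlaps.

Yes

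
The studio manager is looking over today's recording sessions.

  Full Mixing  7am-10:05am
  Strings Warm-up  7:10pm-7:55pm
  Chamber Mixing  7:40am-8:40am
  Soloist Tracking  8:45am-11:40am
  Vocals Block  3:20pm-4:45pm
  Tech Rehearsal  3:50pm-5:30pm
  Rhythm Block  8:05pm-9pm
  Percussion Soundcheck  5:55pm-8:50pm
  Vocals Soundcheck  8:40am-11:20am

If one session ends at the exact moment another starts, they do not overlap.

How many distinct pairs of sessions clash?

7

Two intervals overlap when each starts before the other ends.
Sorted by start: Full Mixing, Chamber Mixing, Vocals Soundcheck, Soloist Tracking, Vocals Block, Tech Rehearsal, Percussion Soundcheck, Strings Warm-up, Rhythm Block.
Chamber Mixing starts before Full Mixing ends → Full Mixing and Chamber Mixing overlap.
Vocals Soundcheck starts before Full Mixing ends → Full Mixing and Vocals Soundcheck overlap.
Soloist Tracking starts before Full Mixing ends → Full Mixing and Soloist Tracking overlap.
Vocals Block starts after Full Mixing ends; Full Mixing is clear from here.
Vocals Soundcheck starts exactly when Chamber Mixing ends (back-to-back, no overlap); Chamber Mixing is clear from here.
Soloist Tracking starts before Vocals Soundcheck ends → Vocals Soundcheck and Soloist Tracking overlap.
Vocals Block starts after Vocals Soundcheck ends; Vocals Soundcheck is clear from here.
Vocals Block starts after Soloist Tracking ends; Soloist Tracking is clear from here.
Tech Rehearsal starts before Vocals Block ends → Vocals Block and Tech Rehearsal overlap.
Percussion Soundcheck starts after Vocals Block ends; Vocals Block is clear from here.
Percussion Soundcheck starts after Tech Rehearsal ends; Tech Rehearsal is clear from here.
Strings Warm-up starts before Percussion Soundcheck ends → Percussion Soundcheck and Strings Warm-up overlap.
Rhythm Block starts before Percussion Soundcheck ends → Percussion Soundcheck and Rhythm Block overlap.
Rhythm Block starts after Strings Warm-up ends.
Overlapping pairs: Chamber Mixing & Full Mixing, Full Mixing & Soloist Tracking, Full Mixing & Vocals Soundcheck, Percussion Soundcheck & Rhythm Block, Percussion Soundcheck & Strings Warm-up, Soloist Tracking & Vocals Soundcheck, Tech Rehearsal & Vocals Block — 7 in total.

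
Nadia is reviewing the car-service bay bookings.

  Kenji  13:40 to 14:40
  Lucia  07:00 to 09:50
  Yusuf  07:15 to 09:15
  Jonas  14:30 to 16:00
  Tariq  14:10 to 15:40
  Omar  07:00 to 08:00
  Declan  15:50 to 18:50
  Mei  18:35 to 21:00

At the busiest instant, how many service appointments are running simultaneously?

Sort all start/end points and keep a running count:
07:00 start Lucia → 1
07:00 start Omar → 2
07:15 start Yusuf → 3
08:00 end Omar → 2
09:15 end Yusuf → 1
09:50 end Lucia → 0
13:40 start Kenji → 1
14:10 start Tariq → 2
14:30 start Jonas → 3
14:40 end Kenji → 2
15:40 end Tariq → 1
15:50 start Declan → 2
16:00 end Jonas → 1
18:35 start Mei → 2
18:50 end Declan → 1
21:00 end Mei → 0
Peak is 3, at 07:15 (Lucia, Omar, Yusuf).

3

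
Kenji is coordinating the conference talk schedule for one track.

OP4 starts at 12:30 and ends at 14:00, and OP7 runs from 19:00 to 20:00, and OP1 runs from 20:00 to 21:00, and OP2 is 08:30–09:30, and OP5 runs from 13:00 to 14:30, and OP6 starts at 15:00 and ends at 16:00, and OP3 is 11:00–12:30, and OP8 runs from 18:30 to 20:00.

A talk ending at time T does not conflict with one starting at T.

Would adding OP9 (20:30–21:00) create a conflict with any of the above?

OP2: ends 09:30 at or before OP9 starts 20:30 → clear.
OP3: ends 12:30 at or before OP9 starts 20:30 → clear.
OP4: ends 14:00 at or before OP9 starts 20:30 → clear.
OP5: ends 14:30 at or before OP9 starts 20:30 → clear.
OP6: ends 16:00 at or before OP9 starts 20:30 → clear.
OP8: ends 20:00 at or before OP9 starts 20:30 → clear.
OP7: ends 20:00 at or before OP9 starts 20:30 → clear.
OP1: starts 20:00 before OP9 ends 21:00, and ends 21:00 after OP9 starts 20:30 → overlap.
OP9 overlaps OP1.

Yes — it overlaps OP1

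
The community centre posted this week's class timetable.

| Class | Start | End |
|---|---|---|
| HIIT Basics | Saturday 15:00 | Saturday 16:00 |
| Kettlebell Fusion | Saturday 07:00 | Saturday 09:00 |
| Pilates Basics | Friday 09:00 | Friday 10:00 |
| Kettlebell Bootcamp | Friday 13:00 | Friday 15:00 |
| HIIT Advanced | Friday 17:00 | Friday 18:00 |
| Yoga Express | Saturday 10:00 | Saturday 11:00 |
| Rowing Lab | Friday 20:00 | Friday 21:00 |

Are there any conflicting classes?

Check each pair: they overlap iff neither finishes before the other starts.
Sorted by start: Pilates Basics, Kettlebell Bootcamp, HIIT Advanced, Rowing Lab, Kettlebell Fusion, Yoga Express, HIIT Basics.
Kettlebell Bootcamp starts after Pilates Basics ends, so Pilates Basics has no further overlaps.
HIIT Advanced starts after Kettlebell Bootcamp ends, so Kettlebell Bootcamp has no further overlaps.
Rowing Lab starts after HIIT Advanced ends, so HIIT Advanced has no further overlaps.
Kettlebell Fusion starts after Rowing Lab ends, so Rowing Lab has no further overlaps.
Yoga Express starts after Kettlebell Fusion ends, so Kettlebell Fusion has no further overlaps.
HIIT Basics starts after Yoga Express ends.
Every pair is clear; the schedule has no overlaps.

No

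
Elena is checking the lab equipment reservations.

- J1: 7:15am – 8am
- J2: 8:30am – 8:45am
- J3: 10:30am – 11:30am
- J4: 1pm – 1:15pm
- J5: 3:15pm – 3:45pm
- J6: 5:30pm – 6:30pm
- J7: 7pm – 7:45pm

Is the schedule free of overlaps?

Two intervals overlap when each starts before the other ends.
Sorted by start: J1, J2, J3, J4, J5, J6, J7.
J2 starts after J1 ends, so nothing later overlaps J1 either.
J3 starts after J2 ends, so nothing later overlaps J2 either.
J4 starts after J3 ends, so nothing later overlaps J3 either.
J5 starts after J4 ends, so nothing later overlaps J4 either.
J6 starts after J5 ends, so nothing later overlaps J5 either.
J7 starts after J6 ends.
Every pair is clear; the schedule has no overlaps.

Yes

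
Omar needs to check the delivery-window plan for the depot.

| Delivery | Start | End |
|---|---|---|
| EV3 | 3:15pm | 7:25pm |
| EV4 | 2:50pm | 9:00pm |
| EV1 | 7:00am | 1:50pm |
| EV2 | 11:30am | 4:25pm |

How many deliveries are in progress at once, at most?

3

Sweep the timeline, counting +1 at each start and −1 at each end (ends before starts at a tie):
7:00am start EV1 → 1
11:30am start EV2 → 2
1:50pm end EV1 → 1
2:50pm start EV4 → 2
3:15pm start EV3 → 3
4:25pm end EV2 → 2
7:25pm end EV3 → 1
9:00pm end EV4 → 0
Peak is 3, at 3:15pm (EV2, EV3, EV4).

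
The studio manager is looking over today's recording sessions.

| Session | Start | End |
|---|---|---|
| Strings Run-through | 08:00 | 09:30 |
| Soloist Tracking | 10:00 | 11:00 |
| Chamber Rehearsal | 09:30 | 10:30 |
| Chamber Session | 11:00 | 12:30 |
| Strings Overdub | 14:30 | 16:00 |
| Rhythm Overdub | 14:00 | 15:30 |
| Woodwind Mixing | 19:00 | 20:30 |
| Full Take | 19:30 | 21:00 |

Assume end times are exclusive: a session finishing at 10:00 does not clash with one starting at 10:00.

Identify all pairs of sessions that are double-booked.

Chamber Rehearsal & Soloist Tracking, Full Take & Woodwind Mixing, Rhythm Overdub & Strings Overdub

Sorted by start: Strings Run-through, Chamber Rehearsal, Soloist Tracking, Chamber Session, Rhythm Overdub, Strings Overdub, Woodwind Mixing, Full Take.
Chamber Rehearsal starts exactly when Strings Run-through ends (back-to-back, no overlap), so Strings Run-through has no further overlaps.
Soloist Tracking starts before Chamber Rehearsal ends → Chamber Rehearsal and Soloist Tracking overlap.
Chamber Session starts after Chamber Rehearsal ends, so Chamber Rehearsal has no further overlaps.
Chamber Session starts exactly when Soloist Tracking ends (back-to-back, no overlap), so Soloist Tracking has no further overlaps.
Rhythm Overdub starts after Chamber Session ends, so Chamber Session has no further overlaps.
Strings Overdub starts before Rhythm Overdub ends → Rhythm Overdub and Strings Overdub overlap.
Woodwind Mixing starts after Rhythm Overdub ends, so Rhythm Overdub has no further overlaps.
Woodwind Mixing starts after Strings Overdub ends, so Strings Overdub has no further overlaps.
Full Take starts before Woodwind Mixing ends → Woodwind Mixing and Full Take overlap.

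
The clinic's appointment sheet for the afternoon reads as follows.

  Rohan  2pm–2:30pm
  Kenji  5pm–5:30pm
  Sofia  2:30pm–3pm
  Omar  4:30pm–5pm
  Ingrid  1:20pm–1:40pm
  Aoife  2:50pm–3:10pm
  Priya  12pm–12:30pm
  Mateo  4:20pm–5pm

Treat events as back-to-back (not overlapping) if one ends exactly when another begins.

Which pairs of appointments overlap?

Aoife & Sofia, Mateo & Omar

Two intervals overlap when each starts before the other ends.
Sorted by start: Priya, Ingrid, Rohan, Sofia, Aoife, Mateo, Omar, Kenji.
Ingrid starts after Priya ends; Priya is clear from here.
Rohan starts after Ingrid ends; Ingrid is clear from here.
Sofia starts exactly when Rohan ends (back-to-back, no overlap); Rohan is clear from here.
Aoife starts before Sofia ends → Sofia and Aoife overlap.
Mateo starts after Sofia ends; Sofia is clear from here.
Mateo starts after Aoife ends; Aoife is clear from here.
Omar starts before Mateo ends → Mateo and Omar overlap.
Kenji starts exactly when Mateo ends (back-to-back, no overlap).
Kenji starts exactly when Omar ends (back-to-back, no overlap).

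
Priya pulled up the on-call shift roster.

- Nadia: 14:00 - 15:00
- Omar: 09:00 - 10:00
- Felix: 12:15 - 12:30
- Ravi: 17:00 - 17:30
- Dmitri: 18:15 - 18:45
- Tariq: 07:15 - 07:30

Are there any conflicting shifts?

No

Two intervals overlap when each starts before the other ends.
Sorted by start: Tariq, Omar, Felix, Nadia, Ravi, Dmitri.
Omar starts after Tariq ends, so Tariq has no further overlaps.
Felix starts after Omar ends, so Omar has no further overlaps.
Nadia starts after Felix ends, so Felix has no further overlaps.
Ravi starts after Nadia ends, so Nadia has no further overlaps.
Dmitri starts after Ravi ends.
Every pair is clear; the schedule has no overlaps.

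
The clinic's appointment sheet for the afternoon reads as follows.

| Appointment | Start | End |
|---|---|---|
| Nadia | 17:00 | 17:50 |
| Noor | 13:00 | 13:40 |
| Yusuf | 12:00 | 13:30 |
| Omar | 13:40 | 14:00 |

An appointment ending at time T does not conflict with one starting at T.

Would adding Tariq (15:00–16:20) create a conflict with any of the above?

Yusuf: ends 13:30 at or before Tariq starts 15:00 → clear.
Noor: ends 13:40 at or before Tariq starts 15:00 → clear.
Omar: ends 14:00 at or before Tariq starts 15:00 → clear.
Nadia: starts 17:00 at or after Tariq ends 16:20 → clear.

No — it doesn't clash with anything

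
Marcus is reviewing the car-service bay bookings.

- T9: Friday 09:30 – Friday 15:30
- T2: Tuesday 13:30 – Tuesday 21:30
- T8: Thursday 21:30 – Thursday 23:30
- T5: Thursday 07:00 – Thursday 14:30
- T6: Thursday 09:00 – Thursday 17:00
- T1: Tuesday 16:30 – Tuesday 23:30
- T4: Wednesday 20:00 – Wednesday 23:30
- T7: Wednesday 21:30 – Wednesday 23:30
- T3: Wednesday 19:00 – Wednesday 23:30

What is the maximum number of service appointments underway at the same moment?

Walk through starts and ends in time order (an end at T is processed before a start at T):
Tuesday 13:30 start T2 → 1
Tuesday 16:30 start T1 → 2
Tuesday 21:30 end T2 → 1
Tuesday 23:30 end T1 → 0
Wednesday 19:00 start T3 → 1
Wednesday 20:00 start T4 → 2
Wednesday 21:30 start T7 → 3
Wednesday 23:30 end T3 → 2
Wednesday 23:30 end T4 → 1
Wednesday 23:30 end T7 → 0
Thursday 07:00 start T5 → 1
Thursday 09:00 start T6 → 2
Thursday 14:30 end T5 → 1
Thursday 17:00 end T6 → 0
Thursday 21:30 start T8 → 1
Thursday 23:30 end T8 → 0
Friday 09:30 start T9 → 1
Friday 15:30 end T9 → 0
Peak is 3, at Wednesday 21:30 (T3, T4, T7).

3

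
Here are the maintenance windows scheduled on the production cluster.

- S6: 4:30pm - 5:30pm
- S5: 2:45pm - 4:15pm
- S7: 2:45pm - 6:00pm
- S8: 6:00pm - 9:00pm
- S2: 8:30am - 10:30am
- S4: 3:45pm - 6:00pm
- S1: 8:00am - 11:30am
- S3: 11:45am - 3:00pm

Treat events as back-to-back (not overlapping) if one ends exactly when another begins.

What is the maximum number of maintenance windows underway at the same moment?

Sweep the timeline, counting +1 at each start and −1 at each end (ends before starts at a tie):
8:00am start S1 → 1
8:30am start S2 → 2
10:30am end S2 → 1
11:30am end S1 → 0
11:45am start S3 → 1
2:45pm start S5 → 2
2:45pm start S7 → 3
3:00pm end S3 → 2
3:45pm start S4 → 3
4:15pm end S5 → 2
4:30pm start S6 → 3
5:30pm end S6 → 2
6:00pm end S4 → 1
6:00pm end S7 → 0
6:00pm start S8 → 1
9:00pm end S8 → 0
Peak is 3, at 2:45pm (S3, S5, S7).

3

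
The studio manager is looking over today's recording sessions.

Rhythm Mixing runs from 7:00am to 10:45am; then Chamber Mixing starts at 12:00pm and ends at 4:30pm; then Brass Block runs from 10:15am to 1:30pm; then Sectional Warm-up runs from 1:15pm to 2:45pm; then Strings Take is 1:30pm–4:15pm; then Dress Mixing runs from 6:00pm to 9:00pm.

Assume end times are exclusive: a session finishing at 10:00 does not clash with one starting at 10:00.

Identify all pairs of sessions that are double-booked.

Brass Block & Chamber Mixing, Brass Block & Rhythm Mixing, Brass Block & Sectional Warm-up, Chamber Mixing & Sectional Warm-up, Chamber Mixing & Strings Take, Sectional Warm-up & Strings Take

Sorted by start: Rhythm Mixing, Brass Block, Chamber Mixing, Sectional Warm-up, Strings Take, Dress Mixing.
Brass Block starts before Rhythm Mixing ends → Rhythm Mixing and Brass Block overlap.
Chamber Mixing starts after Rhythm Mixing ends; Rhythm Mixing is clear from here.
Chamber Mixing starts before Brass Block ends → Brass Block and Chamber Mixing overlap.
Sectional Warm-up starts before Brass Block ends → Brass Block and Sectional Warm-up overlap.
Strings Take starts exactly when Brass Block ends (back-to-back, no overlap); Brass Block is clear from here.
Sectional Warm-up starts before Chamber Mixing ends → Chamber Mixing and Sectional Warm-up overlap.
Strings Take starts before Chamber Mixing ends → Chamber Mixing and Strings Take overlap.
Dress Mixing starts after Chamber Mixing ends.
Strings Take starts before Sectional Warm-up ends → Sectional Warm-up and Strings Take overlap.
Dress Mixing starts after Sectional Warm-up ends.
Dress Mixing starts after Strings Take ends.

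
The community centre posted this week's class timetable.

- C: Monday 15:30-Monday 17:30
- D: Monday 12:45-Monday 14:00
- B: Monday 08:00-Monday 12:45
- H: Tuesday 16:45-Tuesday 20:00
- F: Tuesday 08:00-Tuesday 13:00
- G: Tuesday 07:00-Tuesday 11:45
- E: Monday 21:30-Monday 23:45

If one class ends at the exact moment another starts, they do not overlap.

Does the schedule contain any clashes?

Yes

Sorted by start: B, D, C, E, G, F, H.
D starts exactly when B ends (back-to-back, no overlap) — done with B.
C starts after D ends — done with D.
E starts after C ends — done with C.
G starts after E ends — done with E.
F starts before G ends → G and F overlap.
That's a conflict, so the schedule is not conflict-free.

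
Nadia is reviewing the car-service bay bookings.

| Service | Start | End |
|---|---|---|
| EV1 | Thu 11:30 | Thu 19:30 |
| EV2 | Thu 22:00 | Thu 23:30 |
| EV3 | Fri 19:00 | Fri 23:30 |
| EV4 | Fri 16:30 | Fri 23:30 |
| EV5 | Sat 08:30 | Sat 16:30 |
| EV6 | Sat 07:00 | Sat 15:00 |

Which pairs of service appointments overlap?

EV3 & EV4, EV5 & EV6

Sorted by start: EV1, EV2, EV4, EV3, EV6, EV5.
EV2 starts after EV1 ends, so EV1 has no further overlaps.
EV4 starts after EV2 ends, so EV2 has no further overlaps.
EV3 starts before EV4 ends → EV4 and EV3 overlap.
EV6 starts after EV4 ends, so EV4 has no further overlaps.
EV6 starts after EV3 ends, so EV3 has no further overlaps.
EV5 starts before EV6 ends → EV6 and EV5 overlap.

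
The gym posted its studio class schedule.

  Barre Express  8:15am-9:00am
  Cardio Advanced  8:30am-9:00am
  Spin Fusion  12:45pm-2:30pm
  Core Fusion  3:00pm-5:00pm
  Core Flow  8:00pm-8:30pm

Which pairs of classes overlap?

Sorted by start: Barre Express, Cardio Advanced, Spin Fusion, Core Fusion, Core Flow.
Cardio Advanced starts before Barre Express ends → Barre Express and Cardio Advanced overlap.
Spin Fusion starts after Barre Express ends, so Barre Express has no further overlaps.
Spin Fusion starts after Cardio Advanced ends, so Cardio Advanced has no further overlaps.
Core Fusion starts after Spin Fusion ends, so Spin Fusion has no further overlaps.
Core Flow starts after Core Fusion ends.

Barre Express & Cardio Advanced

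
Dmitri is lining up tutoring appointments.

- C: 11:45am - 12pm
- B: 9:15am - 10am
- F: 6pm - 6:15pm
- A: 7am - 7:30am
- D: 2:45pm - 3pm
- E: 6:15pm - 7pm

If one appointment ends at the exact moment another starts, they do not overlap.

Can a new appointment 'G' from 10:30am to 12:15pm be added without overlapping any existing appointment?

A: ends 7:30am at or before G starts 10:30am → clear.
B: ends 10am at or before G starts 10:30am → clear.
C: starts 11:45am before G ends 12:15pm, and ends 12pm after G starts 10:30am → overlap.
D: starts 2:45pm at or after G ends 12:15pm → clear.
F: starts 6pm at or after G ends 12:15pm → clear.
E: starts 6:15pm at or after G ends 12:15pm → clear.
G overlaps C.

No — it overlaps C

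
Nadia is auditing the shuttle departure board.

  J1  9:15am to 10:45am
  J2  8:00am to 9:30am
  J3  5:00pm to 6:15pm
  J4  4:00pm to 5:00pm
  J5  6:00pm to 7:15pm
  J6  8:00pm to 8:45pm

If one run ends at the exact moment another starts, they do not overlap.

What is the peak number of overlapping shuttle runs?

2

Sort all start/end points and keep a running count:
8:00am start J2 → 1
9:15am start J1 → 2
9:30am end J2 → 1
10:45am end J1 → 0
4:00pm start J4 → 1
5:00pm end J4 → 0
5:00pm start J3 → 1
6:00pm start J5 → 2
6:15pm end J3 → 1
7:15pm end J5 → 0
8:00pm start J6 → 1
8:45pm end J6 → 0
Peak is 2, at 9:15am (J1, J2).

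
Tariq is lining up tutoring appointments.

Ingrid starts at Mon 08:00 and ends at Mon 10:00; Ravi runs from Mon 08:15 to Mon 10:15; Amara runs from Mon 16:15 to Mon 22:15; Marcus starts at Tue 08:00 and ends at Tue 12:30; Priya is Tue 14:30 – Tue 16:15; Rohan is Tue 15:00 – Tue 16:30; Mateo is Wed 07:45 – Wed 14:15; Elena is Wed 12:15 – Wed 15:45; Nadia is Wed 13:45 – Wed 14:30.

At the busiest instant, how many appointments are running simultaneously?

3

Walk through starts and ends in time order (an end at T is processed before a start at T):
Mon 08:00 start Ingrid → 1
Mon 08:15 start Ravi → 2
Mon 10:00 end Ingrid → 1
Mon 10:15 end Ravi → 0
Mon 16:15 start Amara → 1
Mon 22:15 end Amara → 0
Tue 08:00 start Marcus → 1
Tue 12:30 end Marcus → 0
Tue 14:30 start Priya → 1
Tue 15:00 start Rohan → 2
Tue 16:15 end Priya → 1
Tue 16:30 end Rohan → 0
Wed 07:45 start Mateo → 1
Wed 12:15 start Elena → 2
Wed 13:45 start Nadia → 3
Wed 14:15 end Mateo → 2
Wed 14:30 end Nadia → 1
Wed 15:45 end Elena → 0
Peak is 3, at Wed 13:45 (Elena, Mateo, Nadia).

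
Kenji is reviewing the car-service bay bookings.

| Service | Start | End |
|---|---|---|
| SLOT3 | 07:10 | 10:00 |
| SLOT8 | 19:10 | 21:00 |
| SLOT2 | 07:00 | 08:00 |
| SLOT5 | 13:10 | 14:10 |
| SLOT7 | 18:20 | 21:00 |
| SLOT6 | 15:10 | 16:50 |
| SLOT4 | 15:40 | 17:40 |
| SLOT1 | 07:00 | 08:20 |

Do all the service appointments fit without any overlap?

No

Sorted by start: SLOT1, SLOT2, SLOT3, SLOT5, SLOT6, SLOT4, SLOT7, SLOT8.
SLOT2 starts before SLOT1 ends → SLOT1 and SLOT2 overlap.
That's a conflict, so the schedule is not conflict-free.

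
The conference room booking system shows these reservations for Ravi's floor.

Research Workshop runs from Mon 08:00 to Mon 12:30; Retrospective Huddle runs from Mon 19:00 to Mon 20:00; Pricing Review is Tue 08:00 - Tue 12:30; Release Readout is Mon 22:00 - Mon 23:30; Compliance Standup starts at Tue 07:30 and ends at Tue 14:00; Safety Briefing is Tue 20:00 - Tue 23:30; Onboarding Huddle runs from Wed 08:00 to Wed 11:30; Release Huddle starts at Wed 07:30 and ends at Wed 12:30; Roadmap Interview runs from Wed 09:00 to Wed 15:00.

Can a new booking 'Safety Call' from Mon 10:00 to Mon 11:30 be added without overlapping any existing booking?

Research Workshop: starts Mon 08:00 before Safety Call ends Mon 11:30, and ends Mon 12:30 after Safety Call starts Mon 10:00 → overlap.
Retrospective Huddle: starts Mon 19:00 at or after Safety Call ends Mon 11:30 → clear.
Release Readout: starts Mon 22:00 at or after Safety Call ends Mon 11:30 → clear.
Compliance Standup: starts Tue 07:30 at or after Safety Call ends Mon 11:30 → clear.
Pricing Review: starts Tue 08:00 at or after Safety Call ends Mon 11:30 → clear.
Safety Briefing: starts Tue 20:00 at or after Safety Call ends Mon 11:30 → clear.
Release Huddle: starts Wed 07:30 at or after Safety Call ends Mon 11:30 → clear.
Onboarding Huddle: starts Wed 08:00 at or after Safety Call ends Mon 11:30 → clear.
Roadmap Interview: starts Wed 09:00 at or after Safety Call ends Mon 11:30 → clear.
Safety Call overlaps Research Workshop.

No — it overlaps Research Workshop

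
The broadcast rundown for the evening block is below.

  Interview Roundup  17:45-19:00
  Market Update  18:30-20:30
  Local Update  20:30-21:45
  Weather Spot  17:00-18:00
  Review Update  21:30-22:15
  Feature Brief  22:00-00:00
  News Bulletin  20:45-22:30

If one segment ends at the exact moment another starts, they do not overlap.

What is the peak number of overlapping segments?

Sweep the timeline, counting +1 at each start and −1 at each end (ends before starts at a tie):
17:00 start Weather Spot → 1
17:45 start Interview Roundup → 2
18:00 end Weather Spot → 1
18:30 start Market Update → 2
19:00 end Interview Roundup → 1
20:30 end Market Update → 0
20:30 start Local Update → 1
20:45 start News Bulletin → 2
21:30 start Review Update → 3
21:45 end Local Update → 2
22:00 start Feature Brief → 3
22:15 end Review Update → 2
22:30 end News Bulletin → 1
00:00 end Feature Brief → 0
Peak is 3, at 21:30 (Local Update, News Bulletin, Review Update).

3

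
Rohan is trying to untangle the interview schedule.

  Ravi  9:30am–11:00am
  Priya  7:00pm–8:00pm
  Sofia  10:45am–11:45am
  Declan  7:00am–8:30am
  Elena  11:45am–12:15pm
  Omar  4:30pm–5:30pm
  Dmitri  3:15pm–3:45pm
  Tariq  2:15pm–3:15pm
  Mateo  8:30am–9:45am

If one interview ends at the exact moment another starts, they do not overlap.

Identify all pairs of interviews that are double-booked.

Mateo & Ravi, Ravi & Sofia

Sorted by start: Declan, Mateo, Ravi, Sofia, Elena, Tariq, Dmitri, Omar, Priya.
Mateo starts exactly when Declan ends (back-to-back, no overlap), so Declan has no further overlaps.
Ravi starts before Mateo ends → Mateo and Ravi overlap.
Sofia starts after Mateo ends, so Mateo has no further overlaps.
Sofia starts before Ravi ends → Ravi and Sofia overlap.
Elena starts after Ravi ends, so Ravi has no further overlaps.
Elena starts exactly when Sofia ends (back-to-back, no overlap), so Sofia has no further overlaps.
Tariq starts after Elena ends, so Elena has no further overlaps.
Dmitri starts exactly when Tariq ends (back-to-back, no overlap), so Tariq has no further overlaps.
Omar starts after Dmitri ends, so Dmitri has no further overlaps.
Priya starts after Omar ends.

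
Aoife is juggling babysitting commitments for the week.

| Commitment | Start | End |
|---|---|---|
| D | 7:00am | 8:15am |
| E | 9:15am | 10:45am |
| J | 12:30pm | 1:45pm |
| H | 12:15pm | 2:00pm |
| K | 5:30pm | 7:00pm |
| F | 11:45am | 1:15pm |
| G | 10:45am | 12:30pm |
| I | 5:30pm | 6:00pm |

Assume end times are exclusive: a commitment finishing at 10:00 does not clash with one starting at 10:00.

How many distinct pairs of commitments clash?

6

Two intervals overlap when each starts before the other ends.
Sorted by start: D, E, G, F, H, J, I, K.
E starts after D ends — done with D.
G starts exactly when E ends (back-to-back, no overlap) — done with E.
F starts before G ends → G and F overlap.
H starts before G ends → G and H overlap.
J starts exactly when G ends (back-to-back, no overlap) — done with G.
H starts before F ends → F and H overlap.
J starts before F ends → F and J overlap.
I starts after F ends — done with F.
J starts before H ends → H and J overlap.
I starts after H ends — done with H.
I starts after J ends — done with J.
K starts before I ends → I and K overlap.
Overlapping pairs: F & G, F & H, F & J, G & H, H & J, I & K — 6 in total.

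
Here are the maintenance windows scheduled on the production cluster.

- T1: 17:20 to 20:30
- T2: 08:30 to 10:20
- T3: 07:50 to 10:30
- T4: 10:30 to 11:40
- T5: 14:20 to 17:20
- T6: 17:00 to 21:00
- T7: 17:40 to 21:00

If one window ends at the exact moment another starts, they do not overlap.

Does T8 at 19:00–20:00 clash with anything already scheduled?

T3: ends 10:30 at or before T8 starts 19:00 → clear.
T2: ends 10:20 at or before T8 starts 19:00 → clear.
T4: ends 11:40 at or before T8 starts 19:00 → clear.
T5: ends 17:20 at or before T8 starts 19:00 → clear.
T6: starts 17:00 before T8 ends 20:00, and ends 21:00 after T8 starts 19:00 → overlap.
T1: starts 17:20 before T8 ends 20:00, and ends 20:30 after T8 starts 19:00 → overlap.
T7: starts 17:40 before T8 ends 20:00, and ends 21:00 after T8 starts 19:00 → overlap.
T8 overlaps T1, T6, T7.

Yes — it overlaps T1, T6, T7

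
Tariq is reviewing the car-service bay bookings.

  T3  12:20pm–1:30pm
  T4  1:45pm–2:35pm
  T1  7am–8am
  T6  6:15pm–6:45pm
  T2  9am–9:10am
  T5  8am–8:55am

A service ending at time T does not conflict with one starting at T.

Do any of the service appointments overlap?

Sorted by start: T1, T5, T2, T3, T4, T6.
T5 starts exactly when T1 ends (back-to-back, no overlap); T1 is clear from here.
T2 starts after T5 ends; T5 is clear from here.
T3 starts after T2 ends; T2 is clear from here.
T4 starts after T3 ends; T3 is clear from here.
T6 starts after T4 ends.
Every pair is clear; the schedule has no overlaps.

No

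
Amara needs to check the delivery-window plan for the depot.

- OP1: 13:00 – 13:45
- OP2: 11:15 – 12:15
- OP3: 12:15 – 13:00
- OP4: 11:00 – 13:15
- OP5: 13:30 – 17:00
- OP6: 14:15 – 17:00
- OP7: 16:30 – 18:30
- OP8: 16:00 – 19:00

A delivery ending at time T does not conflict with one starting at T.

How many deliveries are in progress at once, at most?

Sweep the timeline, counting +1 at each start and −1 at each end (ends before starts at a tie):
11:00 start OP4 → 1
11:15 start OP2 → 2
12:15 end OP2 → 1
12:15 start OP3 → 2
13:00 end OP3 → 1
13:00 start OP1 → 2
13:15 end OP4 → 1
13:30 start OP5 → 2
13:45 end OP1 → 1
14:15 start OP6 → 2
16:00 start OP8 → 3
16:30 start OP7 → 4
17:00 end OP5 → 3
17:00 end OP6 → 2
18:30 end OP7 → 1
19:00 end OP8 → 0
Peak is 4, at 16:30 (OP5, OP6, OP7, OP8).

4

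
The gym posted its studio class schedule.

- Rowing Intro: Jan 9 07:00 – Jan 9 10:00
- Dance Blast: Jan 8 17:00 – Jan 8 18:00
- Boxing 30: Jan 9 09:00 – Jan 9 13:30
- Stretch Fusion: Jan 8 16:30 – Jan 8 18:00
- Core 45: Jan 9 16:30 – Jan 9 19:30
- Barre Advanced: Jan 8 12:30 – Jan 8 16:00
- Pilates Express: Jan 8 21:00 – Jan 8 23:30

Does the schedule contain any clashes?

Yes

Two intervals overlap when each starts before the other ends.
Sorted by start: Barre Advanced, Stretch Fusion, Dance Blast, Pilates Express, Rowing Intro, Boxing 30, Core 45.
Stretch Fusion starts after Barre Advanced ends, so Barre Advanced has no further overlaps.
Dance Blast starts before Stretch Fusion ends → Stretch Fusion and Dance Blast overlap.
That's a conflict, so the schedule is not conflict-free.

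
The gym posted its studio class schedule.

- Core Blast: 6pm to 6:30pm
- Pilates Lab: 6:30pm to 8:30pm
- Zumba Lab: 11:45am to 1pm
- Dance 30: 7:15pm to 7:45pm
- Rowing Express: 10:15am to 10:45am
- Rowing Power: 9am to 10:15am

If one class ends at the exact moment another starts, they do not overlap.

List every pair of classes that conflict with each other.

Two intervals overlap when each starts before the other ends.
Sorted by start: Rowing Power, Rowing Express, Zumba Lab, Core Blast, Pilates Lab, Dance 30.
Rowing Express starts exactly when Rowing Power ends (back-to-back, no overlap) — done with Rowing Power.
Zumba Lab starts after Rowing Express ends — done with Rowing Express.
Core Blast starts after Zumba Lab ends — done with Zumba Lab.
Pilates Lab starts exactly when Core Blast ends (back-to-back, no overlap) — done with Core Blast.
Dance 30 starts before Pilates Lab ends → Pilates Lab and Dance 30 overlap.

Dance 30 & Pilates Lab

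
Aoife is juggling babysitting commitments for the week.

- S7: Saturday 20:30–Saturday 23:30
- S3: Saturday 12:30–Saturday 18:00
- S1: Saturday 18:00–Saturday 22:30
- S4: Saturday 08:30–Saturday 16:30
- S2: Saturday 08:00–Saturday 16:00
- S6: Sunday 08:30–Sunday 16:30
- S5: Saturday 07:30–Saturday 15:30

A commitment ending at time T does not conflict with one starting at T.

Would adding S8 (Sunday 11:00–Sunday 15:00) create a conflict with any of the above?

S5: ends Saturday 15:30 at or before S8 starts Sunday 11:00 → clear.
S2: ends Saturday 16:00 at or before S8 starts Sunday 11:00 → clear.
S4: ends Saturday 16:30 at or before S8 starts Sunday 11:00 → clear.
S3: ends Saturday 18:00 at or before S8 starts Sunday 11:00 → clear.
S1: ends Saturday 22:30 at or before S8 starts Sunday 11:00 → clear.
S7: ends Saturday 23:30 at or before S8 starts Sunday 11:00 → clear.
S6: starts Sunday 08:30 before S8 ends Sunday 15:00, and ends Sunday 16:30 after S8 starts Sunday 11:00 → overlap.
S8 overlaps S6.

Yes — it overlaps S6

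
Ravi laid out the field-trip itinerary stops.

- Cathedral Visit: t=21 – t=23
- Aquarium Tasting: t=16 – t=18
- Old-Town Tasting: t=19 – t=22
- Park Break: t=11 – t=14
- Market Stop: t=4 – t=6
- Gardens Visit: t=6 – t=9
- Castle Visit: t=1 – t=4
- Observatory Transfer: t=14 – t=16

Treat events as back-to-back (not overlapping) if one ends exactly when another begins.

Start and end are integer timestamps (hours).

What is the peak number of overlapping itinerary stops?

2

Sort all start/end points and keep a running count:
t=1 start Castle Visit → 1
t=4 end Castle Visit → 0
t=4 start Market Stop → 1
t=6 end Market Stop → 0
t=6 start Gardens Visit → 1
t=9 end Gardens Visit → 0
t=11 start Park Break → 1
t=14 end Park Break → 0
t=14 start Observatory Transfer → 1
t=16 end Observatory Transfer → 0
t=16 start Aquarium Tasting → 1
t=18 end Aquarium Tasting → 0
t=19 start Old-Town Tasting → 1
t=21 start Cathedral Visit → 2
t=22 end Old-Town Tasting → 1
t=23 end Cathedral Visit → 0
Peak is 2, at t=21 (Cathedral Visit, Old-Town Tasting).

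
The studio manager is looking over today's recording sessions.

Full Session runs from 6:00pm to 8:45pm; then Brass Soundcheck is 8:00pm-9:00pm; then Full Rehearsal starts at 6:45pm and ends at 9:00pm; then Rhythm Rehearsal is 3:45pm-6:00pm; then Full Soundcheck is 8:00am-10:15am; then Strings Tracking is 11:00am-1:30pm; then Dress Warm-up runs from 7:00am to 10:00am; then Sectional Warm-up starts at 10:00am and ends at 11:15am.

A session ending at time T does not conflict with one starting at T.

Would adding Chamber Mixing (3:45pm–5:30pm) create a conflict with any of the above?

Yes — it overlaps Rhythm Rehearsal

Dress Warm-up: ends 10:00am at or before Chamber Mixing starts 3:45pm → clear.
Full Soundcheck: ends 10:15am at or before Chamber Mixing starts 3:45pm → clear.
Sectional Warm-up: ends 11:15am at or before Chamber Mixing starts 3:45pm → clear.
Strings Tracking: ends 1:30pm at or before Chamber Mixing starts 3:45pm → clear.
Rhythm Rehearsal: starts 3:45pm before Chamber Mixing ends 5:30pm, and ends 6:00pm after Chamber Mixing starts 3:45pm → overlap.
Full Session: starts 6:00pm at or after Chamber Mixing ends 5:30pm → clear.
Full Rehearsal: starts 6:45pm at or after Chamber Mixing ends 5:30pm → clear.
Brass Soundcheck: starts 8:00pm at or after Chamber Mixing ends 5:30pm → clear.
Chamber Mixing overlaps Rhythm Rehearsal.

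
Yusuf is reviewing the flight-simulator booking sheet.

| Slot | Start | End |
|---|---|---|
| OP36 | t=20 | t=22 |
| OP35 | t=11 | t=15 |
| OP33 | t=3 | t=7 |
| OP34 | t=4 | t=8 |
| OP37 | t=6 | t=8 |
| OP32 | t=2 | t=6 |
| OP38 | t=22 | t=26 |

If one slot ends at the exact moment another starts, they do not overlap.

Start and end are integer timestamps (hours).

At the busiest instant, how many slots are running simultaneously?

Walk through starts and ends in time order (an end at T is processed before a start at T):
t=2 start OP32 → 1
t=3 start OP33 → 2
t=4 start OP34 → 3
t=6 end OP32 → 2
t=6 start OP37 → 3
t=7 end OP33 → 2
t=8 end OP34 → 1
t=8 end OP37 → 0
t=11 start OP35 → 1
t=15 end OP35 → 0
t=20 start OP36 → 1
t=22 end OP36 → 0
t=22 start OP38 → 1
t=26 end OP38 → 0
Peak is 3, at t=4 (OP32, OP33, OP34).

3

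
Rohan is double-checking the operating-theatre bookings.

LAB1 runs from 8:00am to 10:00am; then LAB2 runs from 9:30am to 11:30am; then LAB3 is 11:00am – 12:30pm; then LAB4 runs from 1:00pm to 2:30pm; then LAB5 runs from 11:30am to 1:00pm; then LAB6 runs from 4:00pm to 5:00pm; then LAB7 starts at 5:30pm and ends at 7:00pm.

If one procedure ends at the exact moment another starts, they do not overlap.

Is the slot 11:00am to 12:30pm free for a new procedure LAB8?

No — it overlaps LAB2, LAB3, LAB5

LAB1: ends 10:00am at or before LAB8 starts 11:00am → clear.
LAB2: starts 9:30am before LAB8 ends 12:30pm, and ends 11:30am after LAB8 starts 11:00am → overlap.
LAB3: starts 11:00am before LAB8 ends 12:30pm, and ends 12:30pm after LAB8 starts 11:00am → overlap.
LAB5: starts 11:30am before LAB8 ends 12:30pm, and ends 1:00pm after LAB8 starts 11:00am → overlap.
LAB4: starts 1:00pm at or after LAB8 ends 12:30pm → clear.
LAB6: starts 4:00pm at or after LAB8 ends 12:30pm → clear.
LAB7: starts 5:30pm at or after LAB8 ends 12:30pm → clear.
LAB8 overlaps LAB2, LAB3, LAB5.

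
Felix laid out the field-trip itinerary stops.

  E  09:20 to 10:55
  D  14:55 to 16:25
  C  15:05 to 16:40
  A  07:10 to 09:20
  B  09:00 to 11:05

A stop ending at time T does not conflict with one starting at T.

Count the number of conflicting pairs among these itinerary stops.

Sorted by start: A, B, E, D, C.
B starts before A ends → A and B overlap.
E starts exactly when A ends (back-to-back, no overlap), so A has no further overlaps.
E starts before B ends → B and E overlap.
D starts after B ends, so B has no further overlaps.
D starts after E ends, so E has no further overlaps.
C starts before D ends → D and C overlap.
Overlapping pairs: A & B, B & E, C & D — 3 in total.

3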